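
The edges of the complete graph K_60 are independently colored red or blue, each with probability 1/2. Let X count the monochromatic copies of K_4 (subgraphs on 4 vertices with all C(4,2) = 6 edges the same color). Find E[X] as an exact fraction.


Let X = Σ_S X_S over the C(60, 4) = 487635 subsets S of size 4, where X_S = 1 if the K_4 on S is monochromatic.
For a fixed S, the K_4 on S has C(4, 2) = 6 edges. P[all 6 edges red] = (1/2)^6, and likewise for blue, so P[monochromatic] = 2·(1/2)^6 = 2^{1 − 6} = 1/32.
Summing: E[X] = C(60, 4) · 2^{1 − 6} = 487635 · 1/32 = 487635/32.
Numerically: E[X] ≈ 15238.593750.

E[X] = C(60,4)·2^(1−C(4,2)) = 487635/32 ≈ 15238.593750.


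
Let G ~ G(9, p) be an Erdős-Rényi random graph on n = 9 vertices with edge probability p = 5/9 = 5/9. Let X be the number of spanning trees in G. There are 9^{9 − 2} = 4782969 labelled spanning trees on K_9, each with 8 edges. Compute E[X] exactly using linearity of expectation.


K_9 has 9^{9 − 2} = 4782969 labelled spanning trees.
For each such spanning tree H, let X_H = 1 if all 8 edges of H are present in G. Then P[X_H = 1] = p^{8} = (5/9)^{8} = 390625/43046721.
By linearity of expectation: E[X] = Σ_H E[X_H] = 4782969 · p^{8} = 4782969 · 390625/43046721 = 390625/9.
Numerically: E[X] ≈ 4.34e+04.

E[X] = 4782969 · (5/9)^{8} = 390625/9 ≈ 4.34e+04.


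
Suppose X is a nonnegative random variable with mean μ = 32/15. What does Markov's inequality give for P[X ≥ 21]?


μ = E[X] = 32/15, a = 21.
Markov: P[X ≥ 21] ≤ μ/a = (32/15)/21 = 32/315.
Numerically: ≈ 0.10159.
(Since a = 21 > μ = 2.13333, the bound 32/315 is < 1 and informative.)

P[X ≥ 21] ≤ 32/315 ≈ 0.10159.


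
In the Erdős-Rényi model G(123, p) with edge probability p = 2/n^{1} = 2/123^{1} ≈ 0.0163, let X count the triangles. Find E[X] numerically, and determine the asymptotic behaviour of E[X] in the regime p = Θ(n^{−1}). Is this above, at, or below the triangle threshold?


Number of potential triangles: C(123, 3) = 302621.
Each occurs with probability p³ ≈ (0.0163)³ ≈ 4.29907e-06.
By linearity: E[X] = C(123, 3)·p³ ≈ 302621 · 4.29907e-06 ≈ 1.301.
Here α = 1, so p = 2/n is exactly at the triangle threshold p ~ 1/n. Asymptotically E[X] → c³/6 = 2³/6 = 4/3 ≈ 1.333, a bounded constant. In this regime the triangle count is asymptotically Poisson(c³/6).

E[X] ≈ 1.301; in regime p = Θ(1/n^{1}) E[X] stays bounded (at the triangle threshold p ~ 1/n).


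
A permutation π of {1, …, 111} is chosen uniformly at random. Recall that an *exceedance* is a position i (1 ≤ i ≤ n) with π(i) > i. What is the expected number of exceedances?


Write X = Σ_{i=1}^{111} X_i, where X_i = 1_{π(i) > i}.
For each fixed i, π(i) is uniform over {1, …, 111} (marginal of a uniform permutation), so P[π(i) > i] = (n − i)/n. Summing: Σ_{i=1}^{111} (n − i)/n = (0 + 1 + … + 110)/111 = 111(111 − 1)/(2·111) = (111 − 1)/2.
Hence E[X] = Σ_{i=1}^{111} (111 − i)/111 = 55 ≈ 55.000000.

E[X] = 55 = 55.000000.


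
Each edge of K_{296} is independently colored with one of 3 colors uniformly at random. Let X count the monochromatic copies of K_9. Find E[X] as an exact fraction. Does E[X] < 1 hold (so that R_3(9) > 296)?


E[X] = C(296, 9) · 3^{1 − 36} = 42513789098994080 · 3^{−35} = 42513789098994080/50031545098999707.
As a reduced fraction: E[X] = 42513789098994080/50031545098999707 ≈ 0.850.
Is E[X] < 1? YES.
Since E[X] < 1, there exists a 3-coloring of K_{296} with no monochromatic K_9; hence R_3(9) > 296.

E[X] = 42513789098994080/50031545098999707 ≈ 0.850; E[X] < 1, so R_3(9) > 296.


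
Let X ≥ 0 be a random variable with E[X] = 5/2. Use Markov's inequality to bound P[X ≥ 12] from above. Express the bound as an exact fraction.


μ = E[X] = 5/2, a = 12.
Markov: P[X ≥ 12] ≤ μ/a = (5/2)/12 = 5/24.
Numerically: ≈ 0.2083.
(Since a = 12 > μ = 2.5000, the bound 5/24 is < 1 and informative.)

P[X ≥ 12] ≤ 5/24 ≈ 0.2083.


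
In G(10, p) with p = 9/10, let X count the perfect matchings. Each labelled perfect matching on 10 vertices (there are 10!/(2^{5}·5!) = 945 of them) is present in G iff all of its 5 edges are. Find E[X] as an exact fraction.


K_10 has 10!/(2^{5}·5!) = 945 labelled perfect matchings.
For each such perfect matching H, let X_H = 1 if all 5 edges of H are present in G. Then P[X_H = 1] = p^{5} = (9/10)^{5} = 59049/100000.
Summing the indicators: E[X] = Σ_H E[X_H] = 945 · p^{5} = 945 · 59049/100000 = 11160261/20000.
Numerically: E[X] ≈ 558.

E[X] = 945 · (9/10)^{5} = 11160261/20000 ≈ 558.


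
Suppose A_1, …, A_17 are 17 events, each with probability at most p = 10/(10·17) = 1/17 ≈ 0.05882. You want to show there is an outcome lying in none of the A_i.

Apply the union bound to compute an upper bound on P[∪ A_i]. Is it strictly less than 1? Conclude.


Union bound: P[∪_{i=1}^{17} A_i] ≤ Σ_i P[A_i] ≤ 17·p = 17·(1/17) = 1.
Numerically: 1 ≈ 1.00000.
Is 1 < 1? NO.
Since the bound 1 is ≥ 1, the union bound is uninformative here; it does NOT by itself certify existence.

17·p = 1 ≈ 1.00000; existence NOT certified by the union bound.


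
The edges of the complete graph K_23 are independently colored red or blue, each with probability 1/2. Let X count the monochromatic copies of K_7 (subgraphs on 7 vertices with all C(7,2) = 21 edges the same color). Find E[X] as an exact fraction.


Let X = Σ_S X_S over the C(23, 7) = 245157 subsets S of size 7, where X_S = 1 if the K_7 on S is monochromatic.
For a fixed S, the K_7 on S has C(7, 2) = 21 edges. P[all 21 edges red] = (1/2)^21, and likewise for blue, so P[monochromatic] = 2·(1/2)^21 = 2^{1 − 21} = 1/1048576.
By linearity of expectation: E[X] = C(23, 7) · 2^{1 − 21} = 245157 · 1/1048576 = 245157/1048576.
Numerically: E[X] ≈ 0.23380.

E[X] = C(23,7)·2^(1−C(7,2)) = 245157/1048576 ≈ 0.23380.


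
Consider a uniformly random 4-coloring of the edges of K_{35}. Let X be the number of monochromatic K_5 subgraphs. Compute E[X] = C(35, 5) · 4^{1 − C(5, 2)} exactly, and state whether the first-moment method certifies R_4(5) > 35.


E[X] = C(35, 5) · 4^{1 − 10} = 324632 · 4^{−9} = 324632/262144.
As a reduced fraction: E[X] = 40579/32768 ≈ 1.2383728.
Is E[X] < 1? NO.
Since E[X] ≥ 1, the first-moment bound is inconclusive at n = 35; it does NOT by itself certify R_4(5) > 35.

E[X] = 40579/32768 ≈ 1.2383728; E[X] ≥ 1; first-moment method inconclusive here.


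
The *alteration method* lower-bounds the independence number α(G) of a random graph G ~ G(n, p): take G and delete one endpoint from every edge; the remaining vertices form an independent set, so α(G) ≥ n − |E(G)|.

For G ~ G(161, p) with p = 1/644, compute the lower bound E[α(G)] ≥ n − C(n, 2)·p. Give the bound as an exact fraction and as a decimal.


E[|E(G)|] = C(161, 2)·p = 12880 · (1/644) = 20.
E[α(G)] ≥ n − E[|E(G)|] = 161 − 20 = 141.
Numerically: ≈ 141.000.
(This is only a lower bound; the true E[α(G)] may be larger.)

E[α(G)] ≥ 141 ≈ 141.000.


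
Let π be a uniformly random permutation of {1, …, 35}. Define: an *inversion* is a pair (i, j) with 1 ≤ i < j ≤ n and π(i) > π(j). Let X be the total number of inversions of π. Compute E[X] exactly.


Write X = Σ X_I over the C(35, 2) = 595 pairs i < j, with X_I the indicator of one inversion.
There are 595 indicators.
For each fixed pair i < j, the values π(i) and π(j) are two distinct elements of {1, …, 35} in uniformly random order; by symmetry P[π(i) > π(j)] = 1/2.
By linearity: E[X] = 595 · (1/2) = C(35, 2) · (1/2) = 595/2 = 595/2 ≈ 297.50000.

E[X] = 595/2 = 297.50000.


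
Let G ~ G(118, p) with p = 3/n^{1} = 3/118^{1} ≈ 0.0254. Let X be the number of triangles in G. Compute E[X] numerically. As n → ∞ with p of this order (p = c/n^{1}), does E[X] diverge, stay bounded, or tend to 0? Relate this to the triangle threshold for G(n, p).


Number of potential triangles: C(118, 3) = 266916.
Each occurs with probability p³ ≈ (0.0254)³ ≈ 1.64330e-05.
By linearity: E[X] = C(118, 3)·p³ ≈ 266916 · 1.64330e-05 ≈ 4.386.
Here α = 1, so p = 3/n is exactly at the triangle threshold p ~ 1/n. Asymptotically E[X] → c³/6 = 3³/6 = 9/2 ≈ 4.500, a bounded constant. In this regime the triangle count is asymptotically Poisson(c³/6).

E[X] ≈ 4.386; in regime p = Θ(1/n^{1}) E[X] stays bounded (at the triangle threshold p ~ 1/n).


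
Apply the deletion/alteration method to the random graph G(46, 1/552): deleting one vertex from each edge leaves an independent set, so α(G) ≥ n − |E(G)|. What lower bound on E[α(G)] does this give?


E[|E(G)|] = C(46, 2)·p = 1035 · (1/552) = 15/8.
E[α(G)] ≥ n − E[|E(G)|] = 46 − 15/8 = 353/8.
Numerically: ≈ 44.125.
(This is only a lower bound; the true E[α(G)] may be larger.)

E[α(G)] ≥ 353/8 ≈ 44.125.


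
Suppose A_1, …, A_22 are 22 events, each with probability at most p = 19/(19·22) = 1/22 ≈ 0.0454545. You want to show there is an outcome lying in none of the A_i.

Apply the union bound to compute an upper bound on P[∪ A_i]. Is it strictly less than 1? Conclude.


Union bound: P[∪_{i=1}^{22} A_i] ≤ Σ_i P[A_i] ≤ 22·p = 22·(1/22) = 1.
Numerically: 1 ≈ 1.0000000.
Is 1 < 1? NO.
Since the bound 1 is ≥ 1, the union bound is uninformative here; it does NOT by itself certify existence.

22·p = 1 ≈ 1.0000000; existence NOT certified by the union bound.


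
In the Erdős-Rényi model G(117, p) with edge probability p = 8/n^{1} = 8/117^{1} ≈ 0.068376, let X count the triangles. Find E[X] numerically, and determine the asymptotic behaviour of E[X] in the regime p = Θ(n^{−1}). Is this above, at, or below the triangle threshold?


Number of potential triangles: C(117, 3) = 260130.
Each occurs with probability p³ ≈ (0.068376)³ ≈ 3.1967772e-04.
By linearity: E[X] = C(117, 3)·p³ ≈ 260130 · 3.1967772e-04 ≈ 83.15777.
Here α = 1, so p = 8/n is exactly at the triangle threshold p ~ 1/n. Asymptotically E[X] → c³/6 = 8³/6 = 256/3 ≈ 85.33333, a bounded constant. In this regime the triangle count is asymptotically Poisson(c³/6).

E[X] ≈ 83.15777; in regime p = Θ(1/n^{1}) E[X] stays bounded (at the triangle threshold p ~ 1/n).


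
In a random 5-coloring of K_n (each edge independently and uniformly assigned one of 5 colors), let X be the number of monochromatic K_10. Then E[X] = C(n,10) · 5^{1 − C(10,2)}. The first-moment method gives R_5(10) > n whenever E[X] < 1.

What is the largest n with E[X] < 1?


We need C(n, 10) · 5^{1 − 45} < 1, i.e. C(n, 10) < 5^{45 − 1} = 5684341886080801486968994140625.
Check values of n near the boundary:
  n = 5388: C(5388, 10) = 5634865093375880654852250419586; 5634865093375880654852250419586 < 5684341886080801486968994140625? YES
  n = 5389: C(5389, 10) = 5645340767466558997768874792926; 5645340767466558997768874792926 < 5684341886080801486968994140625? YES
  n = 5390: C(5390, 10) = 5655833965919099070255434039753; 5655833965919099070255434039753 < 5684341886080801486968994140625? YES
  n = 5391: C(5391, 10) = 5666344714787188828795213697883; 5666344714787188828795213697883 < 5684341886080801486968994140625? YES
  n = 5392: C(5392, 10) = 5676873040158402483252283957448; 5676873040158402483252283957448 < 5684341886080801486968994140625? YES
  n = 5393: C(5393, 10) = 5687418968154238267170642278008; 5687418968154238267170642278008 < 5684341886080801486968994140625? NO
  n = 5394: C(5394, 10) = 5697982524930156243149785372878; 5697982524930156243149785372878 < 5684341886080801486968994140625? NO
  n = 5395: C(5395, 10) = 5708563736675616143322765475706; 5708563736675616143322765475706 < 5684341886080801486968994140625? NO
The largest n with C(n, 10) < 5684341886080801486968994140625 is n = 5392 (where E[X] = 5676873040158402483252283957448/5684341886080801486968994140625 ≈ 0.998686). Hence R_5(10) > 5392, i.e. R_5(10) ≥ 5393.

Largest n = 5392; hence R_5(10) > 5392.


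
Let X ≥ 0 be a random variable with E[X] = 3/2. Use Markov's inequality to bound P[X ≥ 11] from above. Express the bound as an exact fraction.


μ = E[X] = 3/2, a = 11.
Markov: P[X ≥ 11] ≤ μ/a = (3/2)/11 = 3/22.
Numerically: ≈ 0.136.
(Since a = 11 > μ = 1.500, the bound 3/22 is < 1 and informative.)

P[X ≥ 11] ≤ 3/22 ≈ 0.136.


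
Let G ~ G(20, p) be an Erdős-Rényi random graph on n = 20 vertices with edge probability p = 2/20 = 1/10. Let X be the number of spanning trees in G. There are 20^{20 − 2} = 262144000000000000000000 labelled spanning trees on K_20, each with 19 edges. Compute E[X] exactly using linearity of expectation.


K_20 has 20^{20 − 2} = 262144000000000000000000 labelled spanning trees.
For each such spanning tree H, let X_H = 1 if all 19 edges of H are present in G. Then P[X_H = 1] = p^{19} = (1/10)^{19} = 1/10000000000000000000.
Summing the indicators: E[X] = Σ_H E[X_H] = 262144000000000000000000 · p^{19} = 262144000000000000000000 · 1/10000000000000000000 = 131072/5.
Numerically: E[X] ≈ 26214.4.

E[X] = 262144000000000000000000 · (1/10)^{19} = 131072/5 ≈ 26214.4.


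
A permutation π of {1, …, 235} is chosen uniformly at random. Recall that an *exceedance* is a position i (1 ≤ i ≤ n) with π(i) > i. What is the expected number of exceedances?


Write X = Σ_{i=1}^{235} X_i, where X_i = 1_{π(i) > i}.
For each fixed i, π(i) is uniform over {1, …, 235} (marginal of a uniform permutation), so P[π(i) > i] = (n − i)/n. Summing: Σ_{i=1}^{235} (n − i)/n = (0 + 1 + … + 234)/235 = 235(235 − 1)/(2·235) = (235 − 1)/2.
Hence E[X] = Σ_{i=1}^{235} (235 − i)/235 = 117 ≈ 117.00000.

E[X] = 117 = 117.00000.


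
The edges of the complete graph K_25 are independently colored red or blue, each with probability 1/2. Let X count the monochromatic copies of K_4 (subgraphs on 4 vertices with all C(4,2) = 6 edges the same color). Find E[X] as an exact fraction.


Let X = Σ_S X_S over the C(25, 4) = 12650 subsets S of size 4, where X_S = 1 if the K_4 on S is monochromatic.
For a fixed S, the K_4 on S has C(4, 2) = 6 edges. P[all 6 edges red] = (1/2)^6, and likewise for blue, so P[monochromatic] = 2·(1/2)^6 = 2^{1 − 6} = 1/32.
By linearity of expectation: E[X] = C(25, 4) · 2^{1 − 6} = 12650 · 1/32 = 6325/16.
Numerically: E[X] ≈ 395.312500.

E[X] = C(25,4)·2^(1−C(4,2)) = 6325/16 ≈ 395.312500.


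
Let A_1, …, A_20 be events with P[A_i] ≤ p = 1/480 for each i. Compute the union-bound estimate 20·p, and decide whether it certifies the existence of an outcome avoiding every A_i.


Union bound: P[∪_{i=1}^{20} A_i] ≤ Σ_i P[A_i] ≤ 20·p = 20·(1/480) = 1/24.
Numerically: 1/24 ≈ 0.04167.
Is 1/24 < 1? YES.
Since P[∪ A_i] ≤ 1/24 < 1, the complement has P[∩ A_i^c] ≥ 1 − 1/24 = 23/24 > 0, so some outcome avoids every A_i.

20·p = 1/24 ≈ 0.04167; existence CERTIFIED by the union bound.


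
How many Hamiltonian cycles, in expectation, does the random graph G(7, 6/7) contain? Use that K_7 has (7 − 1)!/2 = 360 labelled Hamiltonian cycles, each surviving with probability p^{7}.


K_7 has (7 − 1)!/2 = 360 labelled Hamiltonian cycles.
For each such Hamiltonian cycle H, let X_H = 1 if all 7 edges of H are present in G. Then P[X_H = 1] = p^{7} = (6/7)^{7} = 279936/823543.
By linearity of expectation: E[X] = Σ_H E[X_H] = 360 · p^{7} = 360 · 279936/823543 = 100776960/823543.
Numerically: E[X] ≈ 122.4.

E[X] = 360 · (6/7)^{7} = 100776960/823543 ≈ 122.4.


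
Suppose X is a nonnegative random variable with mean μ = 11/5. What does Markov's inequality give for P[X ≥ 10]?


μ = E[X] = 11/5, a = 10.
Markov: P[X ≥ 10] ≤ μ/a = (11/5)/10 = 11/50.
Numerically: ≈ 0.220000.
(Since a = 10 > μ = 2.200000, the bound 11/50 is < 1 and informative.)

P[X ≥ 10] ≤ 11/50 ≈ 0.220000.


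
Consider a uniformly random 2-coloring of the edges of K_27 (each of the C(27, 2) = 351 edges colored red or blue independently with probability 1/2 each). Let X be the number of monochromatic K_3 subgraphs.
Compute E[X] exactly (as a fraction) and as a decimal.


Let X = Σ_S X_S over the C(27, 3) = 2925 subsets S of size 3, where X_S = 1 if the K_3 on S is monochromatic.
For a fixed S, the K_3 on S has C(3, 2) = 3 edges. P[all 3 edges red] = (1/2)^3, and likewise for blue, so P[monochromatic] = 2·(1/2)^3 = 2^{1 − 3} = 1/4.
By linearity of expectation: E[X] = C(27, 3) · 2^{1 − 3} = 2925 · 1/4 = 2925/4.
Numerically: E[X] ≈ 731.250.

E[X] = C(27,3)·2^(1−C(3,2)) = 2925/4 ≈ 731.250.


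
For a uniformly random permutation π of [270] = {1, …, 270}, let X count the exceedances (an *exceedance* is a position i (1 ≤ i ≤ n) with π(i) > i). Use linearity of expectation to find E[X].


Write X = Σ_{i=1}^{270} X_i, where X_i = 1_{π(i) > i}.
For each fixed i, π(i) is uniform over {1, …, 270} (marginal of a uniform permutation), so P[π(i) > i] = (n − i)/n. Summing: Σ_{i=1}^{270} (n − i)/n = (0 + 1 + … + 269)/270 = 270(270 − 1)/(2·270) = (270 − 1)/2.
Hence E[X] = Σ_{i=1}^{270} (270 − i)/270 = 269/2 ≈ 134.5000.

E[X] = 269/2 = 134.5000.


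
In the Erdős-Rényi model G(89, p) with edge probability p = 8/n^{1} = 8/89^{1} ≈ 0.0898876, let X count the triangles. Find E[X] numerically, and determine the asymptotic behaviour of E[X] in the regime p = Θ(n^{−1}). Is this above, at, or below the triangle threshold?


Number of potential triangles: C(89, 3) = 113564.
Each occurs with probability p³ ≈ (0.0898876)³ ≈ 7.26273070e-04.
By linearity: E[X] = C(89, 3)·p³ ≈ 113564 · 7.26273070e-04 ≈ 82.478475.
Here α = 1, so p = 8/n is exactly at the triangle threshold p ~ 1/n. Asymptotically E[X] → c³/6 = 8³/6 = 256/3 ≈ 85.333333, a bounded constant. In this regime the triangle count is asymptotically Poisson(c³/6).

E[X] ≈ 82.478475; in regime p = Θ(1/n^{1}) E[X] stays bounded (at the triangle threshold p ~ 1/n).


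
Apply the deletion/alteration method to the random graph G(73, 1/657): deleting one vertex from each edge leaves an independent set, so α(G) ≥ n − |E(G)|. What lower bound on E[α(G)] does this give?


E[|E(G)|] = C(73, 2)·p = 2628 · (1/657) = 4.
E[α(G)] ≥ n − E[|E(G)|] = 73 − 4 = 69.
Numerically: ≈ 69.00000.
(This is only a lower bound; the true E[α(G)] may be larger.)

E[α(G)] ≥ 69 ≈ 69.00000.


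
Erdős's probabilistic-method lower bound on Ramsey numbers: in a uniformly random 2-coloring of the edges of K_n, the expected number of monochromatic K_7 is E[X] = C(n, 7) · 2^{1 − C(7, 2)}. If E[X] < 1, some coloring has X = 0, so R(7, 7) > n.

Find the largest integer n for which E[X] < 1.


We need C(n, 7) · 2^{1 − 21} < 1, i.e. C(n, 7) < 2^{21 − 1} = 1048576.
Check values of n near the boundary:
  n = 23: C(23, 7) = 245157; 245157 < 1048576? YES
  n = 24: C(24, 7) = 346104; 346104 < 1048576? YES
  n = 25: C(25, 7) = 480700; 480700 < 1048576? YES
  n = 26: C(26, 7) = 657800; 657800 < 1048576? YES
  n = 27: C(27, 7) = 888030; 888030 < 1048576? YES
  n = 28: C(28, 7) = 1184040; 1184040 < 1048576? NO
  n = 29: C(29, 7) = 1560780; 1560780 < 1048576? NO
  n = 30: C(30, 7) = 2035800; 2035800 < 1048576? NO
The largest n with C(n, 7) < 1048576 is n = 27 (where E[X] = 444015/524288 ≈ 0.84689). Hence R(7, 7) > 27, i.e. R(7, 7) ≥ 28.

Largest n = 27; hence R(7, 7) > 27.


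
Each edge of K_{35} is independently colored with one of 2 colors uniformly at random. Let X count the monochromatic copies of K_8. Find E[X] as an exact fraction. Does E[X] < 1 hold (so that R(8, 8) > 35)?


E[X] = C(35, 8) · 2^{1 − 28} = 23535820 · 2^{−27} = 23535820/134217728.
As a reduced fraction: E[X] = 5883955/33554432 ≈ 0.1753555.
Is E[X] < 1? YES.
Since E[X] < 1, there exists a 2-coloring of K_{35} with no monochromatic K_8; hence R(8, 8) > 35.

E[X] = 5883955/33554432 ≈ 0.1753555; E[X] < 1, so R(8, 8) > 35.


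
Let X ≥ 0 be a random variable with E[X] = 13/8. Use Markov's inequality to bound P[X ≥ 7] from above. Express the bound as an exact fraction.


μ = E[X] = 13/8, a = 7.
Markov: P[X ≥ 7] ≤ μ/a = (13/8)/7 = 13/56.
Numerically: ≈ 0.2321.
(Since a = 7 > μ = 1.6250, the bound 13/56 is < 1 and informative.)

P[X ≥ 7] ≤ 13/56 ≈ 0.2321.


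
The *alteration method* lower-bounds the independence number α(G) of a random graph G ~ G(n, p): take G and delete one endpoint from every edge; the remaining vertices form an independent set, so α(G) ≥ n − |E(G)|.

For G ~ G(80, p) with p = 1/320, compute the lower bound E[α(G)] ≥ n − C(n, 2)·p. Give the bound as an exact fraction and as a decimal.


E[|E(G)|] = C(80, 2)·p = 3160 · (1/320) = 79/8.
E[α(G)] ≥ n − E[|E(G)|] = 80 − 79/8 = 561/8.
Numerically: ≈ 70.12500.
(This is only a lower bound; the true E[α(G)] may be larger.)

E[α(G)] ≥ 561/8 ≈ 70.12500.


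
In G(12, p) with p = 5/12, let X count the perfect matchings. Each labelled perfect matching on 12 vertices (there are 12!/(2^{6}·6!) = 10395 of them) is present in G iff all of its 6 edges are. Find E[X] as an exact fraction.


K_12 has 12!/(2^{6}·6!) = 10395 labelled perfect matchings.
For each such perfect matching H, let X_H = 1 if all 6 edges of H are present in G. Then P[X_H = 1] = p^{6} = (5/12)^{6} = 15625/2985984.
By linearity of expectation: E[X] = Σ_H E[X_H] = 10395 · p^{6} = 10395 · 15625/2985984 = 6015625/110592.
Numerically: E[X] ≈ 54.4.

E[X] = 10395 · (5/12)^{6} = 6015625/110592 ≈ 54.4.


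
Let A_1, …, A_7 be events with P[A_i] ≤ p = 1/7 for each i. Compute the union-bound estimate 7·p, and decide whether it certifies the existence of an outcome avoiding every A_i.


Union bound: P[∪_{i=1}^{7} A_i] ≤ Σ_i P[A_i] ≤ 7·p = 7·(1/7) = 1.
Numerically: 1 ≈ 1.000000.
Is 1 < 1? NO.
Since the bound 1 is ≥ 1, the union bound is uninformative here; it does NOT by itself certify existence.

7·p = 1 ≈ 1.000000; existence NOT certified by the union bound.


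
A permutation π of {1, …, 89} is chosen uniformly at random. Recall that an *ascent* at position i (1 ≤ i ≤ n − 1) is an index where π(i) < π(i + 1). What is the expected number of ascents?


Write X = Σ X_I over i = 1, …, 88, with X_I the indicator of one ascent.
There are 88 indicators.
For each fixed i, the pair (π(i), π(i+1)) is a uniformly random ordered pair of distinct values from {1, …, 89}; by symmetry P[π(i) < π(i+1)] = 1/2.
By linearity: E[X] = 88 · (1/2) = (89 − 1) · (1/2) = 44 ≈ 44.000000.

E[X] = 44 = 44.000000.


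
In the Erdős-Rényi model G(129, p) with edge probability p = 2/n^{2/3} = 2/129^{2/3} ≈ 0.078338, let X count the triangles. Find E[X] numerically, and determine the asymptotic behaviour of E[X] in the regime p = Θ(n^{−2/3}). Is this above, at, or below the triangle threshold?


Number of potential triangles: C(129, 3) = 349504.
Each occurs with probability p³ ≈ (0.078338)³ ≈ 4.8074034e-04.
By linearity: E[X] = C(129, 3)·p³ ≈ 349504 · 4.8074034e-04 ≈ 168.02067.
Since α = 2/3 < 1, p = c/n^{2/3} ≫ 1/n is above the triangle threshold p ~ 1/n. Asymptotically E[X] ~ (c³/6)·n^{3(1−α)} = (2³/6)·n^{1} → ∞; triangles are abundant w.h.p.

E[X] ≈ 168.02067; in regime p = Θ(1/n^{2/3}) E[X] diverges (above the triangle threshold p ~ 1/n).


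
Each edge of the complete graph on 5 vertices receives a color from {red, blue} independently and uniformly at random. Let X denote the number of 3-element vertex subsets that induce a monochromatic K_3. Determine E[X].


Let X = Σ_S X_S over the C(5, 3) = 10 subsets S of size 3, where X_S = 1 if the K_3 on S is monochromatic.
For a fixed S, the K_3 on S has C(3, 2) = 3 edges. P[all 3 edges red] = (1/2)^3, and likewise for blue, so P[monochromatic] = 2·(1/2)^3 = 2^{1 − 3} = 1/4.
By linearity of expectation: E[X] = C(5, 3) · 2^{1 − 3} = 10 · 1/4 = 5/2.
Numerically: E[X] ≈ 2.500.

E[X] = C(5,3)·2^(1−C(3,2)) = 5/2 ≈ 2.500.


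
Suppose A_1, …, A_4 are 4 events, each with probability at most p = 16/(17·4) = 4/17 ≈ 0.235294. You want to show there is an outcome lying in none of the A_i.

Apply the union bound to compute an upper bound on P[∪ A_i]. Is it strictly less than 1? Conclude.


Union bound: P[∪_{i=1}^{4} A_i] ≤ Σ_i P[A_i] ≤ 4·p = 4·(4/17) = 16/17.
Numerically: 16/17 ≈ 0.941176.
Is 16/17 < 1? YES.
Since P[∪ A_i] ≤ 16/17 < 1, the complement has P[∩ A_i^c] ≥ 1 − 16/17 = 1/17 > 0, so some outcome avoids every A_i.

4·p = 16/17 ≈ 0.941176; existence CERTIFIED by the union bound.


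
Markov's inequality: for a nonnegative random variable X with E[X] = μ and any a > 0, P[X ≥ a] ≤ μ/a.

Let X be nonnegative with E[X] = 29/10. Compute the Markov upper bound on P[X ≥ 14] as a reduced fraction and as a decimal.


μ = E[X] = 29/10, a = 14.
Markov: P[X ≥ 14] ≤ μ/a = (29/10)/14 = 29/140.
Numerically: ≈ 0.207143.
(Since a = 14 > μ = 2.900000, the bound 29/140 is < 1 and informative.)

P[X ≥ 14] ≤ 29/140 ≈ 0.207143.


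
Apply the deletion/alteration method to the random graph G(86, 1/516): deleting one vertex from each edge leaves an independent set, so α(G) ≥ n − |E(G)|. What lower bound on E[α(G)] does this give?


E[|E(G)|] = C(86, 2)·p = 3655 · (1/516) = 85/12.
E[α(G)] ≥ n − E[|E(G)|] = 86 − 85/12 = 947/12.
Numerically: ≈ 78.9167.
(This is only a lower bound; the true E[α(G)] may be larger.)

E[α(G)] ≥ 947/12 ≈ 78.9167.


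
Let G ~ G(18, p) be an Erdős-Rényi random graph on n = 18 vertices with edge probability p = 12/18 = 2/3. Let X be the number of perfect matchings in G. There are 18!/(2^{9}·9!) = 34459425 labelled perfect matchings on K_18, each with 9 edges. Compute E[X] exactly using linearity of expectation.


K_18 has 18!/(2^{9}·9!) = 34459425 labelled perfect matchings.
For each such perfect matching H, let X_H = 1 if all 9 edges of H are present in G. Then P[X_H = 1] = p^{9} = (2/3)^{9} = 512/19683.
Summing the indicators: E[X] = Σ_H E[X_H] = 34459425 · p^{9} = 34459425 · 512/19683 = 217817600/243.
Numerically: E[X] ≈ 896369.

E[X] = 34459425 · (2/3)^{9} = 217817600/243 ≈ 896369.


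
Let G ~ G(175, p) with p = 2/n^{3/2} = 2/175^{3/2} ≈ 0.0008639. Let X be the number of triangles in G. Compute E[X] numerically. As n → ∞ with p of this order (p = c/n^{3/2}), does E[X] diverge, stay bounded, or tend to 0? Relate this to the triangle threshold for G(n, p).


Number of potential triangles: C(175, 3) = 877975.
Each occurs with probability p³ ≈ (0.0008639)³ ≈ 6.447907e-10.
By linearity: E[X] = C(175, 3)·p³ ≈ 877975 · 6.447907e-10 ≈ 0.0006.
Since α = 3/2 > 1, p = c/n^{3/2} = o(1/n) is below the triangle threshold p ~ 1/n. Asymptotically E[X] ~ (c³/6)·n^{3(1−α)} = (2³/6)·n^{-1.5} → 0, so by Markov's inequality G has no triangles w.h.p.

E[X] ≈ 0.0006; in regime p = Θ(1/n^{3/2}) E[X] tends to 0 (below the triangle threshold p ~ 1/n).


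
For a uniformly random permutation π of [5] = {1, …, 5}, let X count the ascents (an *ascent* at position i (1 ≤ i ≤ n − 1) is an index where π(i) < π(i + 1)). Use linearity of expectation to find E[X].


Write X = Σ X_I over i = 1, …, 4, with X_I the indicator of one ascent.
There are 4 indicators.
For each fixed i, the pair (π(i), π(i+1)) is a uniformly random ordered pair of distinct values from {1, …, 5}; by symmetry P[π(i) < π(i+1)] = 1/2.
By linearity: E[X] = 4 · (1/2) = (5 − 1) · (1/2) = 2 ≈ 2.00000.

E[X] = 2 = 2.00000.


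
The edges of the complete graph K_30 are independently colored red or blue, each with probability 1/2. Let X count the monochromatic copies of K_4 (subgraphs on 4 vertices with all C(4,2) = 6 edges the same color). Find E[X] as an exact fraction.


Let X = Σ_S X_S over the C(30, 4) = 27405 subsets S of size 4, where X_S = 1 if the K_4 on S is monochromatic.
For a fixed S, the K_4 on S has C(4, 2) = 6 edges. P[all 6 edges red] = (1/2)^6, and likewise for blue, so P[monochromatic] = 2·(1/2)^6 = 2^{1 − 6} = 1/32.
By linearity: E[X] = C(30, 4) · 2^{1 − 6} = 27405 · 1/32 = 27405/32.
Numerically: E[X] ≈ 856.4062.

E[X] = C(30,4)·2^(1−C(4,2)) = 27405/32 ≈ 856.4062.


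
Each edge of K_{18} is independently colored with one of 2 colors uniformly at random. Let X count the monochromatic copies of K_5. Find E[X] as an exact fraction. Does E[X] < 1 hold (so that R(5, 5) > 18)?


E[X] = C(18, 5) · 2^{1 − 10} = 8568 · 2^{−9} = 8568/512.
As a reduced fraction: E[X] = 1071/64 ≈ 16.734.
Is E[X] < 1? NO.
Since E[X] ≥ 1, the first-moment bound is inconclusive at n = 18; it does NOT by itself certify R(5, 5) > 18.

E[X] = 1071/64 ≈ 16.734; E[X] ≥ 1; first-moment method inconclusive here.


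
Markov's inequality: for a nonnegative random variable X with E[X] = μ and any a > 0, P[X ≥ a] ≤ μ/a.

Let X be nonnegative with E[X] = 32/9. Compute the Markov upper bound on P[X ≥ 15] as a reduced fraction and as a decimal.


μ = E[X] = 32/9, a = 15.
Markov: P[X ≥ 15] ≤ μ/a = (32/9)/15 = 32/135.
Numerically: ≈ 0.237037.
(Since a = 15 > μ = 3.555556, the bound 32/135 is < 1 and informative.)

P[X ≥ 15] ≤ 32/135 ≈ 0.237037.


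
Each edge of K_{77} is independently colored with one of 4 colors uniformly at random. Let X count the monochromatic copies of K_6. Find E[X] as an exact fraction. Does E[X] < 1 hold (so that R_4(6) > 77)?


E[X] = C(77, 6) · 4^{1 − 15} = 237093780 · 4^{−14} = 237093780/268435456.
As a reduced fraction: E[X] = 59273445/67108864 ≈ 0.88324.
Is E[X] < 1? YES.
Since E[X] < 1, there exists a 4-coloring of K_{77} with no monochromatic K_6; hence R_4(6) > 77.

E[X] = 59273445/67108864 ≈ 0.88324; E[X] < 1, so R_4(6) > 77.


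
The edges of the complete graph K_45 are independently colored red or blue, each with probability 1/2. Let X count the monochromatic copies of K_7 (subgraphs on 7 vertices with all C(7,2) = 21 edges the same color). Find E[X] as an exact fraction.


Let X = Σ_S X_S over the C(45, 7) = 45379620 subsets S of size 7, where X_S = 1 if the K_7 on S is monochromatic.
For a fixed S, the K_7 on S has C(7, 2) = 21 edges. P[all 21 edges red] = (1/2)^21, and likewise for blue, so P[monochromatic] = 2·(1/2)^21 = 2^{1 − 21} = 1/1048576.
By linearity of expectation: E[X] = C(45, 7) · 2^{1 − 21} = 45379620 · 1/1048576 = 11344905/262144.
Numerically: E[X] ≈ 43.27738.

E[X] = C(45,7)·2^(1−C(7,2)) = 11344905/262144 ≈ 43.27738.


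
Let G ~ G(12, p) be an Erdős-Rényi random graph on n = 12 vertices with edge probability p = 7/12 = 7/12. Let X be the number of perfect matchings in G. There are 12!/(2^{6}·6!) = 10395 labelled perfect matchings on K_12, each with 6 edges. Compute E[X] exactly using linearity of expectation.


K_12 has 12!/(2^{6}·6!) = 10395 labelled perfect matchings.
For each such perfect matching H, let X_H = 1 if all 6 edges of H are present in G. Then P[X_H = 1] = p^{6} = (7/12)^{6} = 117649/2985984.
Summing the indicators: E[X] = Σ_H E[X_H] = 10395 · p^{6} = 10395 · 117649/2985984 = 45294865/110592.
Numerically: E[X] ≈ 409.567.

E[X] = 10395 · (7/12)^{6} = 45294865/110592 ≈ 409.567.


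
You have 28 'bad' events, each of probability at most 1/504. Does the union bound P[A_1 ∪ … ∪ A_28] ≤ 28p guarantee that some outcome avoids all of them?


Union bound: P[∪_{i=1}^{28} A_i] ≤ Σ_i P[A_i] ≤ 28·p = 28·(1/504) = 1/18.
Numerically: 1/18 ≈ 0.055556.
Is 1/18 < 1? YES.
Since P[∪ A_i] ≤ 1/18 < 1, the complement has P[∩ A_i^c] ≥ 1 − 1/18 = 17/18 > 0, so some outcome avoids every A_i.

28·p = 1/18 ≈ 0.055556; existence CERTIFIED by the union bound.


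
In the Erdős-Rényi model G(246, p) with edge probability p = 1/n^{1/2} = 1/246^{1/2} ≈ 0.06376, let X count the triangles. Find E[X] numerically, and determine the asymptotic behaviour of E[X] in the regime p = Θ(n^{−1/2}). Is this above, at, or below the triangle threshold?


Number of potential triangles: C(246, 3) = 2450980.
Each occurs with probability p³ ≈ (0.06376)³ ≈ 2.591775e-04.
By linearity: E[X] = C(246, 3)·p³ ≈ 2450980 · 2.591775e-04 ≈ 635.2389.
Since α = 1/2 < 1, p = c/n^{1/2} ≫ 1/n is above the triangle threshold p ~ 1/n. Asymptotically E[X] ~ (c³/6)·n^{3(1−α)} = (1³/6)·n^{1.5} → ∞; triangles are abundant w.h.p.

E[X] ≈ 635.2389; in regime p = Θ(1/n^{1/2}) E[X] diverges (above the triangle threshold p ~ 1/n).


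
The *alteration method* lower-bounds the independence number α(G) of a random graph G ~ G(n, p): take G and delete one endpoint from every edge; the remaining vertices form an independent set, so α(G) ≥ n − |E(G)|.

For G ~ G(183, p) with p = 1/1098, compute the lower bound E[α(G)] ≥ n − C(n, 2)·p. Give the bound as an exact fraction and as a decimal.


E[|E(G)|] = C(183, 2)·p = 16653 · (1/1098) = 91/6.
E[α(G)] ≥ n − E[|E(G)|] = 183 − 91/6 = 1007/6.
Numerically: ≈ 167.83333.
(This is only a lower bound; the true E[α(G)] may be larger.)

E[α(G)] ≥ 1007/6 ≈ 167.83333.


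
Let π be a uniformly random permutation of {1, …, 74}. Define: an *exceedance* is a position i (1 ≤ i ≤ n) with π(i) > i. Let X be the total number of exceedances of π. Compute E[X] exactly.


Write X = Σ_{i=1}^{74} X_i, where X_i = 1_{π(i) > i}.
For each fixed i, π(i) is uniform over {1, …, 74} (marginal of a uniform permutation), so P[π(i) > i] = (n − i)/n. Summing: Σ_{i=1}^{74} (n − i)/n = (0 + 1 + … + 73)/74 = 74(74 − 1)/(2·74) = (74 − 1)/2.
Hence E[X] = Σ_{i=1}^{74} (74 − i)/74 = 73/2 ≈ 36.500.

E[X] = 73/2 = 36.500.


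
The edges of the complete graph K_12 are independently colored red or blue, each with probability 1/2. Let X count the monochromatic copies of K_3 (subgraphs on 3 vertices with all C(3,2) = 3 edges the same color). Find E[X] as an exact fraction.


Let X = Σ_S X_S over the C(12, 3) = 220 subsets S of size 3, where X_S = 1 if the K_3 on S is monochromatic.
For a fixed S, the K_3 on S has C(3, 2) = 3 edges. P[all 3 edges red] = (1/2)^3, and likewise for blue, so P[monochromatic] = 2·(1/2)^3 = 2^{1 − 3} = 1/4.
By linearity of expectation: E[X] = C(12, 3) · 2^{1 − 3} = 220 · 1/4 = 55.
Numerically: E[X] ≈ 55.00000.

E[X] = C(12,3)·2^(1−C(3,2)) = 55 ≈ 55.00000.


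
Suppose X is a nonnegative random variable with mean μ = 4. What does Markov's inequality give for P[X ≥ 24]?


μ = E[X] = 4, a = 24.
Markov: P[X ≥ 24] ≤ μ/a = (4)/24 = 1/6.
Numerically: ≈ 0.1667.
(Since a = 24 > μ = 4.0000, the bound 1/6 is < 1 and informative.)

P[X ≥ 24] ≤ 1/6 ≈ 0.1667.


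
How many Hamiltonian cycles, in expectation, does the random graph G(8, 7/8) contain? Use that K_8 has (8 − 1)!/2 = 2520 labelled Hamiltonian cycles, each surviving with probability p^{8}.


K_8 has (8 − 1)!/2 = 2520 labelled Hamiltonian cycles.
For each such Hamiltonian cycle H, let X_H = 1 if all 8 edges of H are present in G. Then P[X_H = 1] = p^{8} = (7/8)^{8} = 5764801/16777216.
By linearity: E[X] = Σ_H E[X_H] = 2520 · p^{8} = 2520 · 5764801/16777216 = 1815912315/2097152.
Numerically: E[X] ≈ 865.89.

E[X] = 2520 · (7/8)^{8} = 1815912315/2097152 ≈ 865.89.


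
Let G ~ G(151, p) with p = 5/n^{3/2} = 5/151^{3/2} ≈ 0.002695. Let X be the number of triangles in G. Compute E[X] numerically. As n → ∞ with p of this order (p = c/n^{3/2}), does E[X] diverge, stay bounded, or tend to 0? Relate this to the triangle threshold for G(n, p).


Number of potential triangles: C(151, 3) = 562475.
Each occurs with probability p³ ≈ (0.002695)³ ≈ 1.956653e-08.
By linearity: E[X] = C(151, 3)·p³ ≈ 562475 · 1.956653e-08 ≈ 0.0110.
Since α = 3/2 > 1, p = c/n^{3/2} = o(1/n) is below the triangle threshold p ~ 1/n. Asymptotically E[X] ~ (c³/6)·n^{3(1−α)} = (5³/6)·n^{-1.5} → 0, so by Markov's inequality G has no triangles w.h.p.

E[X] ≈ 0.0110; in regime p = Θ(1/n^{3/2}) E[X] tends to 0 (below the triangle threshold p ~ 1/n).


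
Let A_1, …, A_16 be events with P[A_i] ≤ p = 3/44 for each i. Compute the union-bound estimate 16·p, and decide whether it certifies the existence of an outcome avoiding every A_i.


Union bound: P[∪_{i=1}^{16} A_i] ≤ Σ_i P[A_i] ≤ 16·p = 16·(3/44) = 12/11.
Numerically: 12/11 ≈ 1.0909091.
Is 12/11 < 1? NO.
Since the bound 12/11 is ≥ 1, the union bound is uninformative here; it does NOT by itself certify existence.

16·p = 12/11 ≈ 1.0909091; existence NOT certified by the union bound.


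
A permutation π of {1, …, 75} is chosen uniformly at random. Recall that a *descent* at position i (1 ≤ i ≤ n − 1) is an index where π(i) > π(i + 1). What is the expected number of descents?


Write X = Σ X_I over i = 1, …, 74, with X_I the indicator of one descent.
There are 74 indicators.
For each fixed i, the pair (π(i), π(i+1)) is a uniformly random ordered pair of distinct values from {1, …, 75}; by symmetry P[π(i) > π(i+1)] = 1/2.
By linearity: E[X] = 74 · (1/2) = (75 − 1) · (1/2) = 37 ≈ 37.00000.

E[X] = 37 = 37.00000.


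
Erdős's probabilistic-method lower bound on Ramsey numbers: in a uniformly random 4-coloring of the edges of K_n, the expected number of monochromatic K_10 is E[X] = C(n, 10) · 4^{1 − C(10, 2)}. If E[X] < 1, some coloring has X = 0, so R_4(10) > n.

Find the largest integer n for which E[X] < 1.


We need C(n, 10) · 4^{1 − 45} < 1, i.e. C(n, 10) < 4^{45 − 1} = 309485009821345068724781056.
Check values of n near the boundary:
  n = 2020: C(2020, 10) = 304832018578739931133653656; 304832018578739931133653656 < 309485009821345068724781056? YES
  n = 2021: C(2021, 10) = 306347841644770462864800616; 306347841644770462864800616 < 309485009821345068724781056? YES
  n = 2022: C(2022, 10) = 307870445231474093395937796; 307870445231474093395937796 < 309485009821345068724781056? YES
  n = 2023: C(2023, 10) = 309399856285778485315440716; 309399856285778485315440716 < 309485009821345068724781056? YES
  n = 2024: C(2024, 10) = 310936101848269937576192656; 310936101848269937576192656 < 309485009821345068724781056? NO
The largest n with C(n, 10) < 309485009821345068724781056 is n = 2023 (where E[X] = 77349964071444621328860179/77371252455336267181195264 ≈ 0.9997249). Hence R_4(10) > 2023, i.e. R_4(10) ≥ 2024.

Largest n = 2023; hence R_4(10) > 2023.


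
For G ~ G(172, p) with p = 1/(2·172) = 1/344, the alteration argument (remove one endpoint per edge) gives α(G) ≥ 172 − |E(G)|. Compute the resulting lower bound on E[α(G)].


E[|E(G)|] = C(172, 2)·p = 14706 · (1/344) = 171/4.
E[α(G)] ≥ n − E[|E(G)|] = 172 − 171/4 = 517/4.
Numerically: ≈ 129.250.
(This is only a lower bound; the true E[α(G)] may be larger.)

E[α(G)] ≥ 517/4 ≈ 129.250.


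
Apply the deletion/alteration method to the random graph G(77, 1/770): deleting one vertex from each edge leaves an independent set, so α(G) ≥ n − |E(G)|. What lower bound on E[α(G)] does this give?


E[|E(G)|] = C(77, 2)·p = 2926 · (1/770) = 19/5.
E[α(G)] ≥ n − E[|E(G)|] = 77 − 19/5 = 366/5.
Numerically: ≈ 73.20000.
(This is only a lower bound; the true E[α(G)] may be larger.)

E[α(G)] ≥ 366/5 ≈ 73.20000.


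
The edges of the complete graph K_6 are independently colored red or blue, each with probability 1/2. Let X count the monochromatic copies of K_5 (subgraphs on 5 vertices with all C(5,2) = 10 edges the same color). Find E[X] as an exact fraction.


Let X = Σ_S X_S over the C(6, 5) = 6 subsets S of size 5, where X_S = 1 if the K_5 on S is monochromatic.
For a fixed S, the K_5 on S has C(5, 2) = 10 edges. P[all 10 edges red] = (1/2)^10, and likewise for blue, so P[monochromatic] = 2·(1/2)^10 = 2^{1 − 10} = 1/512.
By linearity of expectation: E[X] = C(6, 5) · 2^{1 − 10} = 6 · 1/512 = 3/256.
Numerically: E[X] ≈ 0.011719.

E[X] = C(6,5)·2^(1−C(5,2)) = 3/256 ≈ 0.011719.


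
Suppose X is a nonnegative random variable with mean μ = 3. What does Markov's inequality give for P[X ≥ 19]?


μ = E[X] = 3, a = 19.
Markov: P[X ≥ 19] ≤ μ/a = (3)/19 = 3/19.
Numerically: ≈ 0.15789.
(Since a = 19 > μ = 3.00000, the bound 3/19 is < 1 and informative.)

P[X ≥ 19] ≤ 3/19 ≈ 0.15789.
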